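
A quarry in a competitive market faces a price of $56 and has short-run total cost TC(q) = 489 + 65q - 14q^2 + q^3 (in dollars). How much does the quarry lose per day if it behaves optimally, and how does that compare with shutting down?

Profit = -$165 at q = 9

AVC = 65 - 14q + q^2 has its minimum $16 at q = 7; price $56 clears that bar, so the firm operates.
With MC = 65 - 28q + 3q^2, P = MC on the upward-sloping part at q* = 9.
TR = 56·9 = 504. TC = 489 + 180 = 669. Profit = 504 − 669 = -$165.
Shutting down would mean losing the fixed cost of $489, so operating at a loss of $165 is better by $324.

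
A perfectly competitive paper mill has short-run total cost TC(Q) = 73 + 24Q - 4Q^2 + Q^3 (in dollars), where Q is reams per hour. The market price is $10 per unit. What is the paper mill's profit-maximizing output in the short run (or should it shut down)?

Shut down

Strip out fixed cost: VC = 24Q - 4Q^2 + Q^3. Then AVC = 24 - 4Q + Q^2 and MC = 24 - 8Q + 3Q^2.
AVC hits its minimum where MC = AVC, at Q = 2, giving min AVC = 24 - 4·2 + 2^2 = $20.
With P < min AVC ($10 < $20), every unit sold adds to the loss.
Best response: produce nothing and absorb the $73 fixed cost.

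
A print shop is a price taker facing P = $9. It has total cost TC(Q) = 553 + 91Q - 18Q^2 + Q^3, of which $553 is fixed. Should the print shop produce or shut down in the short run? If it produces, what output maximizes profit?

Strip out fixed cost: VC = 91Q - 18Q^2 + Q^3. Then AVC = 91 - 18Q + Q^2 and MC = 91 - 36Q + 3Q^2.
AVC hits its minimum where MC = AVC, at Q = 9, giving min AVC = 91 - 18·9 + 9^2 = $10.
Since P = $9 < min AVC = $10, price fails to cover variable cost at any output.
The firm minimizes its loss by shutting down and losing only its fixed cost of $553.

Shut down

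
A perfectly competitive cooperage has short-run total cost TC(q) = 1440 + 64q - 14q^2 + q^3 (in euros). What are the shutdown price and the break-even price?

Shutdown price = €15; break-even price = €160

AVC = 64 - 14q + q^2; minimized at q = 7, giving min AVC = €15. That is the shutdown price.
ATC = 1440/q + 64 - 14q + q^2. Setting dATC/dq = −1440/q^2 − 14 + 2q = 0 gives q = 12 (since 2·12^3 − 14·12^2 = 1440).
min ATC = 1440/12 + 64 − 14·12 + 12^2 = €160. That is the break-even price.
For €15 ≤ P < €160 the firm produces at a loss; below €15 it shuts down.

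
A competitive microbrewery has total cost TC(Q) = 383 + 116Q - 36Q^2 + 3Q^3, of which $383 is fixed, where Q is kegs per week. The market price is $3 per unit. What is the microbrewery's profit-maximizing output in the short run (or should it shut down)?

Strip out fixed cost: VC = 116Q - 36Q^2 + 3Q^3. Then AVC = 116 - 36Q + 3Q^2 and MC = 116 - 72Q + 9Q^2.
The AVC parabola has its vertex at Q = 36/6 = 6, where AVC = 116 - 36·6 + 3·6^2 = $8.
Since P = $3 < min AVC = $8, price fails to cover variable cost at any output.
Best response: produce nothing and absorb the $383 fixed cost.

Shut down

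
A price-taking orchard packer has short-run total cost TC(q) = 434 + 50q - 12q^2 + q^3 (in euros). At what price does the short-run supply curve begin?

Short-run supply begins at min AVC. From VC = 50q - 12q^2 + q^3, AVC = 50 - 12q + q^2.
dAVC/dq = -12 + 2q = 0 gives q = 6. min AVC = 50 - 12·6 + 6^2 = 14.
For P < €14 the firm produces nothing.

€14 per unit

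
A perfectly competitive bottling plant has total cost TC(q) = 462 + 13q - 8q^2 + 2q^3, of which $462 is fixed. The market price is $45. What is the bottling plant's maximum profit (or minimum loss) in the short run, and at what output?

Profit = -$334 at q = 4

AVC = 13 - 8q + 2q^2; min AVC = $5 at q = 2. Since P = $45 ≥ min AVC, the firm produces.
With MC = 13 - 16q + 6q^2, P = MC on the upward-sloping part at q* = 4.
TR = 45·4 = 180. TC = 462 + 52 = 514. Profit = 180 − 514 = -$334.
By producing, the firm covers all variable cost plus $128 of fixed cost; shutting down would lose the full $462.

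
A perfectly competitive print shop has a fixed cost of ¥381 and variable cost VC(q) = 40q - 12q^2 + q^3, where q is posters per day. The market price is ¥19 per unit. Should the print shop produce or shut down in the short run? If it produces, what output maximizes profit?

Strip out fixed cost: VC = 40q - 12q^2 + q^3. Then AVC = 40 - 12q + q^2 and MC = 40 - 24q + 3q^2.
AVC is minimized where dAVC/dq = -12 + 2q = 0, at q = 6; min AVC = 40 - 12·6 + 6^2 = ¥4.
Because ¥19 ≥ ¥4, revenue can cover variable cost; the firm operates.
Solving P = MC: 21 - 24q + 3q^2 = 0 ⇒ q = 1 or 7. On the upward-sloping branch, q* = 7.
Check: AVC at q = 7 is ¥5 ≤ P, so revenue covers variable cost.
Profit = P·q − TC = 19·7 − 416 = -¥283, a loss, but smaller than the ¥381 fixed cost the firm would lose by shutting down.

Produce at q = 7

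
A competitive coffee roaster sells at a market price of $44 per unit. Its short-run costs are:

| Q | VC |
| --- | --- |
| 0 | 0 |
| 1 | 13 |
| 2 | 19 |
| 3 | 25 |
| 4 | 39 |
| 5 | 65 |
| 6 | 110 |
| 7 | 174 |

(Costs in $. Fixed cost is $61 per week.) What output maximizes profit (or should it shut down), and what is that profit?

Profit at each row (π = 44Q − TC): Q=0: -61; Q=1: -30; Q=2: 8; Q=3: 46; Q=4: 76; Q=5: 94; Q=6: 93; Q=7: 73.
Profit is maximized at Q = 5. AVC there is 65/5 = $13 ≤ P, so producing beats shutting down (which would give -$61).

Q = 5; profit = $94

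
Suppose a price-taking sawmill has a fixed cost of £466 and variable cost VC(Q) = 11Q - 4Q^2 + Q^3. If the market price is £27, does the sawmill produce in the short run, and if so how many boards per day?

From TC, MC = TC'(Q) = 11 - 8Q + 3Q^2 and AVC = VC/Q = 11 - 4Q + Q^2.
AVC hits its minimum where MC = AVC, at Q = 2, giving min AVC = 11 - 4·2 + 2^2 = £7.
Because £27 ≥ £7, revenue can cover variable cost; the firm operates.
Solving P = MC: -16 - 8Q + 3Q^2 = 0 ⇒ Q = -4/3 or 4. On the upward-sloping branch, Q* = 4.
Check: AVC at Q = 4 is £11 ≤ P, so revenue covers variable cost.
Profit = P·Q − TC = 27·4 − 510 = -£402, a loss, but smaller than the £466 fixed cost the firm would lose by shutting down.

Produce at Q = 4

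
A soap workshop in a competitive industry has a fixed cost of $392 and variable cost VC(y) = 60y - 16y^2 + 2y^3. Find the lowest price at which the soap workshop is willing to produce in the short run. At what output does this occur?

The shutdown price is the minimum of AVC. VC = 60y - 16y^2 + 2y^3, so AVC = 60 - 16y + 2y^2.
dAVC/dy = -16 + 4y = 0 gives y = 4. min AVC = 60 - 16·4 + 2·4^2 = 28.
The firm shuts down for any P below $28.

$28 per unit, at y = 4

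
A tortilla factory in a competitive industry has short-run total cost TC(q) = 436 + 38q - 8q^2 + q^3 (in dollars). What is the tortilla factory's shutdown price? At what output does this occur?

The firm shuts down when price falls below the minimum of average variable cost. AVC = VC/q = 38 - 8q + q^2.
At the minimum of AVC, MC = AVC. MC = 38 - 16q + 3q^2; setting MC = AVC gives 2q^2 - 8q = 0, so q = 4. min AVC = 22.
The firm shuts down for any P below $22.

$22 per unit, at q = 4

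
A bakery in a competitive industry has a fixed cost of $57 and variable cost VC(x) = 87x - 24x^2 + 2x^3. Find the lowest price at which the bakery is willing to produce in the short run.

$15 per unit

The shutdown price is the minimum of AVC. VC = 87x - 24x^2 + 2x^3, so AVC = 87 - 24x + 2x^2.
At the minimum of AVC, MC = AVC. MC = 87 - 48x + 6x^2; setting MC = AVC gives 4x^2 - 24x = 0, so x = 6. min AVC = 15.
The firm shuts down for any P below $15.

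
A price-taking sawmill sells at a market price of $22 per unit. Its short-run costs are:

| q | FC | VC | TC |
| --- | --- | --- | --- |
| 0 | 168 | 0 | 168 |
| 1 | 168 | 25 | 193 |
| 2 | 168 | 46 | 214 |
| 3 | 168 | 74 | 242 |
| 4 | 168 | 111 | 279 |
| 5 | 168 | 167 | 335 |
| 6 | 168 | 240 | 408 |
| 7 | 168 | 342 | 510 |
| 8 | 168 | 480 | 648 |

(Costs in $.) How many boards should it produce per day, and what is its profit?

Compute π = P·q − TC at each output: q=0: -168; q=1: -171; q=2: -170; q=3: -176; q=4: -191; q=5: -225; q=6: -276; q=7: -356; q=8: -472.
Profit is highest at q = 0. Equivalently, the lowest AVC in the table is 46/2 ≈ $23 at q = 2, and P = $22 falls below it — price never covers variable cost, so the firm shuts down and loses only its fixed cost.

q = 0 (shut down); profit = -$168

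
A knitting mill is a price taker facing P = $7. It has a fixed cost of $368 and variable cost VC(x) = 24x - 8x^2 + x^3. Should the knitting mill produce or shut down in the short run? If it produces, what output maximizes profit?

Shut down

From TC, MC = TC'(x) = 24 - 16x + 3x^2 and AVC = VC/x = 24 - 8x + x^2.
The AVC parabola has its vertex at x = 8/2 = 4, where AVC = 24 - 8·4 + 4^2 = $8.
Since P = $7 < min AVC = $8, price fails to cover variable cost at any output.
Shutting down limits the loss to fixed cost, $368.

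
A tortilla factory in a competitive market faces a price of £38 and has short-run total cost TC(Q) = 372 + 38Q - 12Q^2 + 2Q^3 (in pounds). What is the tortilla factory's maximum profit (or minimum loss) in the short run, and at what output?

AVC = 38 - 12Q + 2Q^2 has its minimum £20 at Q = 3; price £38 clears that bar, so the firm operates.
MC = 38 - 24Q + 6Q^2. Setting P = MC and taking the root on the rising branch gives Q* = 4.
TR = 38·4 = 152. TC = 372 + 88 = 460. Profit = 152 − 460 = -£308.
By producing, the firm covers all variable cost plus £64 of fixed cost; shutting down would lose the full £372.

Profit = -£308 at Q = 4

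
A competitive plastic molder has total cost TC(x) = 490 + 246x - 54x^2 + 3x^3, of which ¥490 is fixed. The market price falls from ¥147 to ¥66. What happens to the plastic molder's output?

Output falls from 11 to 10

AVC = 246 - 54x + 3x^2, minimized at x = 9 where min AVC = ¥3. MC = 246 - 108x + 9x^2.
With P = ¥147 above the shutdown price, P = MC gives x = 11.
At P = ¥66 ≥ min AVC, set P = MC: x = 10. The firm stays open but cuts output.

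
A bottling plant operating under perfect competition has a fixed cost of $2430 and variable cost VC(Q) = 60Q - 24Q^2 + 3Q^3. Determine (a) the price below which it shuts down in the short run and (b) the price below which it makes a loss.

Shutdown price = $12; break-even price = $357

Shutdown price = min AVC. AVC = 60 - 24Q + 3Q^2, with vertex at Q = 4 and minimum $12.
ATC = 2430/Q + 60 - 24Q + 3Q^2. Setting dATC/dQ = −2430/Q^2 − 24 + 6Q = 0 gives Q = 9 (since 6·9^3 − 24·9^2 = 2430).
min ATC = 2430/9 + 60 − 24·9 + 3·9^2 = $357. That is the break-even price.
Between these two prices the firm operates at a loss; above $357 it earns a profit.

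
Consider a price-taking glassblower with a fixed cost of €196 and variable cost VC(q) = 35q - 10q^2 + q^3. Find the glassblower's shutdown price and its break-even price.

Shutdown price = €10; break-even price = €42

AVC = 35 - 10q + q^2; minimized at q = 5, giving min AVC = €10. That is the shutdown price.
ATC = 196/q + 35 - 10q + q^2. Setting dATC/dq = −196/q^2 − 10 + 2q = 0 gives q = 7 (since 2·7^3 − 10·7^2 = 196).
min ATC = 196/7 + 35 − 10·7 + 7^2 = €42. That is the break-even price.
Between these two prices the firm operates at a loss; above €42 it earns a profit.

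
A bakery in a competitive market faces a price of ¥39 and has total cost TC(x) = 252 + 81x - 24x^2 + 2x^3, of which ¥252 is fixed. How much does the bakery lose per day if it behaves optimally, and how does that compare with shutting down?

Profit = -¥56 at x = 7

AVC = 81 - 24x + 2x^2; min AVC = ¥9 at x = 6. Since P = ¥39 ≥ min AVC, the firm produces.
With MC = 81 - 48x + 6x^2, P = MC on the upward-sloping part at x* = 7.
TR = 39·7 = 273. TC = 252 + 77 = 329. Profit = 273 − 329 = -¥56.
That loss of ¥56 beats the ¥252 the firm would lose by shutting down; producing recovers ¥196 of fixed cost.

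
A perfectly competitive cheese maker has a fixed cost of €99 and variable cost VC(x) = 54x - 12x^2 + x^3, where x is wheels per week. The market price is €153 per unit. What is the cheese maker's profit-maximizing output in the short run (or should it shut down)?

Variable cost is VC = 54x - 12x^2 + x^3, so AVC = VC/x = 54 - 12x + x^2 and MC = dTC/dx = 54 - 24x + 3x^2.
The AVC parabola has its vertex at x = 12/2 = 6, where AVC = 54 - 12·6 + 6^2 = €18.
Because €153 ≥ €18, revenue can cover variable cost; the firm operates.
Solving P = MC: -99 - 24x + 3x^2 = 0 ⇒ x = -3 or 11. On the upward-sloping branch, x* = 11.
Check: AVC at x = 11 is €43 ≤ P, so revenue covers variable cost.
Profit = P·x − TC = 153·11 − 572 = €1111.

Produce at x = 11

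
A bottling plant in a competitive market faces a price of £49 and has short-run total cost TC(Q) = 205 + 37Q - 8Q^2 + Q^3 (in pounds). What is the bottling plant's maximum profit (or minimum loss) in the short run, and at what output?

AVC = 37 - 8Q + Q^2 has its minimum £21 at Q = 4; price £49 clears that bar, so the firm operates.
With MC = 37 - 16Q + 3Q^2, P = MC on the upward-sloping part at Q* = 6.
TR = 49·6 = 294. TC = 205 + 150 = 355. Profit = 294 − 355 = -£61.
By producing, the firm covers all variable cost plus £144 of fixed cost; shutting down would lose the full £205.

Profit = -£61 at Q = 6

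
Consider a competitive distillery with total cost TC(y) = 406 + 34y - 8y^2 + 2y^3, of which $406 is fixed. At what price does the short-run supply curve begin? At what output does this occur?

The shutdown price is the minimum of AVC. VC = 34y - 8y^2 + 2y^3, so AVC = 34 - 8y + 2y^2.
At the minimum of AVC, MC = AVC. MC = 34 - 16y + 6y^2; setting MC = AVC gives 4y^2 - 8y = 0, so y = 2. min AVC = 26.
For P < $26 the firm produces nothing.

$26 per unit, at y = 2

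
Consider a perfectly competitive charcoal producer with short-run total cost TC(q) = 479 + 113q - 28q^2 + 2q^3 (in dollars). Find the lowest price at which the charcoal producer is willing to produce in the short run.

$15 per unit

Short-run supply begins at min AVC. From VC = 113q - 28q^2 + 2q^3, AVC = 113 - 28q + 2q^2.
At the minimum of AVC, MC = AVC. MC = 113 - 56q + 6q^2; setting MC = AVC gives 4q^2 - 28q = 0, so q = 7. min AVC = 15.
So the shutdown price is $15.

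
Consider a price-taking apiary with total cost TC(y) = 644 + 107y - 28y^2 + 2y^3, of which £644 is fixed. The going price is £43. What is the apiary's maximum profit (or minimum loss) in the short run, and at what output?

AVC = 107 - 28y + 2y^2; min AVC = £9 at y = 7. Since P = £43 ≥ min AVC, the firm produces.
MC = 107 - 56y + 6y^2. Setting P = MC and taking the root on the rising branch gives y* = 8.
TR = 43·8 = 344. TC = 644 + 88 = 732. Profit = 344 − 732 = -£388.
That loss of £388 beats the £644 the firm would lose by shutting down; producing recovers £256 of fixed cost.

Profit = -£388 at y = 8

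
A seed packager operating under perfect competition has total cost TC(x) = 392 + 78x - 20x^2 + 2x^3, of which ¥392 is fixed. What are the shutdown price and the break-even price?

Shutdown price = ¥28; break-even price = ¥92

AVC = 78 - 20x + 2x^2; minimized at x = 5, giving min AVC = ¥28. That is the shutdown price.
ATC = 392/x + 78 - 20x + 2x^2. Setting dATC/dx = −392/x^2 − 20 + 4x = 0 gives x = 7 (since 4·7^3 − 20·7^2 = 392).
min ATC = 392/7 + 78 − 20·7 + 2·7^2 = ¥92. That is the break-even price.
For ¥28 ≤ P < ¥92 the firm produces at a loss; below ¥28 it shuts down.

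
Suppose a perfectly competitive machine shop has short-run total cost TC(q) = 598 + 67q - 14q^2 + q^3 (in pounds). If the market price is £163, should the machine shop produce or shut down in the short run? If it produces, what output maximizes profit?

Strip out fixed cost: VC = 67q - 14q^2 + q^3. Then AVC = 67 - 14q + q^2 and MC = 67 - 28q + 3q^2.
AVC hits its minimum where MC = AVC, at q = 7, giving min AVC = 67 - 14·7 + 7^2 = £18.
Since P = £163 ≥ min AVC = £18, price covers variable cost and the firm should produce.
P = MC gives -96 - 28q + 3q^2 = 0, with roots -8/3 and 12. Take the larger (rising MC): q* = 12.
Check: AVC at q = 12 is £43 ≤ P, so revenue covers variable cost.
Profit = P·q − TC = 163·12 − 1114 = £842.

Produce at q = 12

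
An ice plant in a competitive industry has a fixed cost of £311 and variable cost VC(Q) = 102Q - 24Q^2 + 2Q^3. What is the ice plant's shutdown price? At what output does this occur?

Short-run supply begins at min AVC. From VC = 102Q - 24Q^2 + 2Q^3, AVC = 102 - 24Q + 2Q^2.
At the minimum of AVC, MC = AVC. MC = 102 - 48Q + 6Q^2; setting MC = AVC gives 4Q^2 - 24Q = 0, so Q = 6. min AVC = 30.
The firm shuts down for any P below £30.

£30 per unit, at Q = 6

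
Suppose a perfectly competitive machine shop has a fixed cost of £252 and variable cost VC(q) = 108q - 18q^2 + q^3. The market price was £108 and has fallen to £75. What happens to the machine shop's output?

Output falls from 12 to 11

MC = 108 - 36q + 3q^2; the shutdown threshold is min AVC = £27 (at q = 9).
With P = £108 above the shutdown price, P = MC gives q = 12.
At P = £75 ≥ min AVC, set P = MC: q = 11. The firm stays open but cuts output.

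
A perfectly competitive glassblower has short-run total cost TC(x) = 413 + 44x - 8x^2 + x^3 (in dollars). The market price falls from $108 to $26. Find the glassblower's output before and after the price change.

Output falls from 8 to 0 (the firm shuts down)

MC = 44 - 16x + 3x^2; the shutdown threshold is min AVC = $28 (at x = 4).
With P = $108 above the shutdown price, P = MC gives x = 8.
At P = $26 < min AVC = $28, price no longer covers variable cost at any output, so the firm shuts down: x = 0.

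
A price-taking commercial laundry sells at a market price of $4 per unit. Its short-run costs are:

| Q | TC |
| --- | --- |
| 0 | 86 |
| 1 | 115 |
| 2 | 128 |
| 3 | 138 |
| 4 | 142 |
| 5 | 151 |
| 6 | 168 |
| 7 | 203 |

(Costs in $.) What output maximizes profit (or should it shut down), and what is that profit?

Profit at each row (π = 4Q − TC): Q=0: -86; Q=1: -111; Q=2: -120; Q=3: -126; Q=4: -126; Q=5: -131; Q=6: -144; Q=7: -175.
Profit is highest at Q = 0. Equivalently, the lowest AVC in the table is 65/5 ≈ $13 at Q = 5, and P = $4 falls below it — price never covers variable cost, so the firm shuts down and loses only its fixed cost.

Q = 0 (shut down); profit = -$86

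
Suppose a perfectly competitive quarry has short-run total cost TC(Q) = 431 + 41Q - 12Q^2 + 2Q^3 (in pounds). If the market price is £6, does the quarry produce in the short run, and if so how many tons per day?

Variable cost is VC = 41Q - 12Q^2 + 2Q^3, so AVC = VC/Q = 41 - 12Q + 2Q^2 and MC = dTC/dQ = 41 - 24Q + 6Q^2.
AVC is minimized where dAVC/dQ = -12 + 4Q = 0, at Q = 3; min AVC = 41 - 12·3 + 2·3^2 = £23.
P = £6 lies below min AVC = £23; no output level covers variable cost.
Best response: produce nothing and absorb the £431 fixed cost.

Shut down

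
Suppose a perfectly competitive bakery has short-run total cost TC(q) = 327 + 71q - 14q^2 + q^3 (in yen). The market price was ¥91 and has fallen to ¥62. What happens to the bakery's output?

Output falls from 10 to 9

MC = 71 - 28q + 3q^2; the shutdown threshold is min AVC = ¥22 (at q = 7).
At P = ¥91 ≥ min AVC, set P = MC on the rising branch: q = 10.
At P = ¥62 ≥ min AVC, set P = MC: q = 9. The firm stays open but cuts output.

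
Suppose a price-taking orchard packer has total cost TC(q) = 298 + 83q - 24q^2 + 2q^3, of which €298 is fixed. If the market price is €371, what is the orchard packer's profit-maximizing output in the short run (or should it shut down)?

Produce at q = 12

From TC, MC = TC'(q) = 83 - 48q + 6q^2 and AVC = VC/q = 83 - 24q + 2q^2.
AVC hits its minimum where MC = AVC, at q = 6, giving min AVC = 83 - 24·6 + 2·6^2 = €11.
Because €371 ≥ €11, revenue can cover variable cost; the firm operates.
P = MC gives -288 - 48q + 6q^2 = 0, with roots -4 and 12. Take the larger (rising MC): q* = 12.
Check: AVC at q = 12 is €83 ≤ P, so revenue covers variable cost.
Profit = P·q − TC = 371·12 − 1294 = €3158.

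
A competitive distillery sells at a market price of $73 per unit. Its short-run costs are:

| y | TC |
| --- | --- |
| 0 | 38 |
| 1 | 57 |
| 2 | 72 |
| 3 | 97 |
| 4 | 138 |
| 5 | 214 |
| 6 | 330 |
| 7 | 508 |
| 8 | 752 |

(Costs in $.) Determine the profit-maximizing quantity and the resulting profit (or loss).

Compute π = P·y − TC at each output: y=0: -38; y=1: 16; y=2: 74; y=3: 122; y=4: 154; y=5: 151; y=6: 108; y=7: 3; y=8: -168.
Profit is maximized at y = 4. AVC there is 100/4 = $25 ≤ P, so producing beats shutting down (which would give -$38).

y = 4; profit = $154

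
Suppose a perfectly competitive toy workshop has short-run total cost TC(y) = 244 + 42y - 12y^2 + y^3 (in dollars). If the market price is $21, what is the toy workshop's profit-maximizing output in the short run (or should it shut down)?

From TC, MC = TC'(y) = 42 - 24y + 3y^2 and AVC = VC/y = 42 - 12y + y^2.
AVC is minimized where dAVC/dy = -12 + 2y = 0, at y = 6; min AVC = 42 - 12·6 + 6^2 = $6.
Since P = $21 ≥ min AVC = $6, price covers variable cost and the firm should produce.
Set P = MC: 21 = 42 - 24y + 3y^2 → 21 - 24y + 3y^2 = 0. The roots are y = 1 and y = 7; the profit-maximizing output is on the rising part of MC, so y* = 7.
Check: AVC at y = 7 is $7 ≤ P, so revenue covers variable cost.
Profit = P·y − TC = 21·7 − 293 = -$146, a loss, but smaller than the $244 fixed cost the firm would lose by shutting down.

Produce at y = 7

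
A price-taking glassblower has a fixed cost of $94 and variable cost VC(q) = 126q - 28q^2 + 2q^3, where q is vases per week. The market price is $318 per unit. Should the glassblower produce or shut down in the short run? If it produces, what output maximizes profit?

Produce at q = 12

Variable cost is VC = 126q - 28q^2 + 2q^3, so AVC = VC/q = 126 - 28q + 2q^2 and MC = dTC/dq = 126 - 56q + 6q^2.
AVC is minimized where dAVC/dq = -28 + 4q = 0, at q = 7; min AVC = 126 - 28·7 + 2·7^2 = $28.
Because $318 ≥ $28, revenue can cover variable cost; the firm operates.
P = MC gives -192 - 56q + 6q^2 = 0, with roots -8/3 and 12. Take the larger (rising MC): q* = 12.
Check: AVC at q = 12 is $78 ≤ P, so revenue covers variable cost.
Profit = P·q − TC = 318·12 − 1030 = $2786.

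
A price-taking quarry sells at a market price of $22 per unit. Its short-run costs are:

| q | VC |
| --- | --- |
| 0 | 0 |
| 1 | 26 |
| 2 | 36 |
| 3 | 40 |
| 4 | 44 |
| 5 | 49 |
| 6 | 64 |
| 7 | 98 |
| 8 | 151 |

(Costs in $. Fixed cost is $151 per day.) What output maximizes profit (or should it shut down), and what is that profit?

Profit at each row (π = 22q − TC): q=0: -151; q=1: -155; q=2: -143; q=3: -125; q=4: -107; q=5: -90; q=6: -83; q=7: -95; q=8: -126.
Profit is maximized at q = 6. AVC there is 64/6 = $10.67 ≤ P, so producing beats shutting down (which would give -$151).

q = 6; profit = -$83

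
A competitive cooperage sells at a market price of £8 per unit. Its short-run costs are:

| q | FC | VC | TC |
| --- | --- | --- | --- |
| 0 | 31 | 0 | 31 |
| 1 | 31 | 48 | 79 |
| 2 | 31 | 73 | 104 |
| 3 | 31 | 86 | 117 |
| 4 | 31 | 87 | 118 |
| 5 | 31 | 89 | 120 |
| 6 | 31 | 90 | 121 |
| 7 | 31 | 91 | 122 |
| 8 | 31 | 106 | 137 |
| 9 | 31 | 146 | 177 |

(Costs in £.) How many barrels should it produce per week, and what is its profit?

Profit at each row (π = 8q − TC): q=0: -31; q=1: -71; q=2: -88; q=3: -93; q=4: -86; q=5: -80; q=6: -73; q=7: -66; q=8: -73; q=9: -105.
Profit is highest at q = 0. Equivalently, the lowest AVC in the table is 91/7 ≈ £13 at q = 7, and P = £8 falls below it — price never covers variable cost, so the firm shuts down and loses only its fixed cost.

q = 0 (shut down); profit = -£31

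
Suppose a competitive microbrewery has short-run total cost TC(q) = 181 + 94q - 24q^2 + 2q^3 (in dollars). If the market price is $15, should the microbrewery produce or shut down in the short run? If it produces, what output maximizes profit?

From TC, MC = TC'(q) = 94 - 48q + 6q^2 and AVC = VC/q = 94 - 24q + 2q^2.
The AVC parabola has its vertex at q = 24/4 = 6, where AVC = 94 - 24·6 + 2·6^2 = $22.
P = $15 lies below min AVC = $22; no output level covers variable cost.
The firm minimizes its loss by shutting down and losing only its fixed cost of $181.

Shut down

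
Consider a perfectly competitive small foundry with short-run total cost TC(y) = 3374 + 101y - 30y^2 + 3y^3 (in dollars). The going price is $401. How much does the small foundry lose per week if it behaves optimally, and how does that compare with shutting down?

AVC = 101 - 30y + 3y^2; min AVC = $26 at y = 5. Since P = $401 ≥ min AVC, the firm produces.
With MC = 101 - 60y + 9y^2, P = MC on the upward-sloping part at y* = 10.
TR = 401·10 = 4010. TC = 3374 + 1010 = 4384. Profit = 4010 − 4384 = -$374.
By producing, the firm covers all variable cost plus $3000 of fixed cost; shutting down would lose the full $3374.

Profit = -$374 at y = 10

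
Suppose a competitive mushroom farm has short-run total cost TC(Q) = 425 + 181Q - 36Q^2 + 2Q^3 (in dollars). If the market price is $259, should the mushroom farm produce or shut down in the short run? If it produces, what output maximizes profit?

From TC, MC = TC'(Q) = 181 - 72Q + 6Q^2 and AVC = VC/Q = 181 - 36Q + 2Q^2.
AVC is minimized where dAVC/dQ = -36 + 4Q = 0, at Q = 9; min AVC = 181 - 36·9 + 2·9^2 = $19.
P = $259 exceeds min AVC = $19, so the firm stays open.
P = MC gives -78 - 72Q + 6Q^2 = 0, with roots -1 and 13. Take the larger (rising MC): Q* = 13.
Check: AVC at Q = 13 is $51 ≤ P, so revenue covers variable cost.
Profit = P·Q − TC = 259·13 − 1088 = $2279.

Produce at Q = 13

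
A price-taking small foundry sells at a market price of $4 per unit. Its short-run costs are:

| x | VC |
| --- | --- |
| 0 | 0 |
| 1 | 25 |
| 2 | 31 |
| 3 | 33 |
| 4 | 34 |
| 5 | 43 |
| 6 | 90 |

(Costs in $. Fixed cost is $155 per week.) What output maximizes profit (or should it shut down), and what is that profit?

x = 0 (shut down); profit = -$155

Profit at each row (π = 4x − TC): x=0: -155; x=1: -176; x=2: -178; x=3: -176; x=4: -173; x=5: -178; x=6: -221.
Profit is highest at x = 0. Equivalently, the lowest AVC in the table is 34/4 ≈ $8.50 at x = 4, and P = $4 falls below it — price never covers variable cost, so the firm shuts down and loses only its fixed cost.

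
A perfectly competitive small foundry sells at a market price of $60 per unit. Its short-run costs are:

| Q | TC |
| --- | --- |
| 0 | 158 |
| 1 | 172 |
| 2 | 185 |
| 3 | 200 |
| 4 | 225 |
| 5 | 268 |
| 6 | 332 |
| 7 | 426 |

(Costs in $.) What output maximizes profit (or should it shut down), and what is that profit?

Tabulate TR − TC: Q=0: -158; Q=1: -112; Q=2: -65; Q=3: -20; Q=4: 15; Q=5: 32; Q=6: 28; Q=7: -6.
Profit is maximized at Q = 5. AVC there is 110/5 = $22 ≤ P, so producing beats shutting down (which would give -$158).

Q = 5; profit = $32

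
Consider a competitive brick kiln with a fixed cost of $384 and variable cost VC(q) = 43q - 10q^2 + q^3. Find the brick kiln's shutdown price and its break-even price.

Shutdown price = min AVC. AVC = 43 - 10q + q^2, with vertex at q = 5 and minimum $18.
ATC = 384/q + 43 - 10q + q^2. Setting dATC/dq = −384/q^2 − 10 + 2q = 0 gives q = 8 (since 2·8^3 − 10·8^2 = 384).
min ATC = 384/8 + 43 − 10·8 + 8^2 = $75. That is the break-even price.
Between these two prices the firm operates at a loss; above $75 it earns a profit.

Shutdown price = $18; break-even price = $75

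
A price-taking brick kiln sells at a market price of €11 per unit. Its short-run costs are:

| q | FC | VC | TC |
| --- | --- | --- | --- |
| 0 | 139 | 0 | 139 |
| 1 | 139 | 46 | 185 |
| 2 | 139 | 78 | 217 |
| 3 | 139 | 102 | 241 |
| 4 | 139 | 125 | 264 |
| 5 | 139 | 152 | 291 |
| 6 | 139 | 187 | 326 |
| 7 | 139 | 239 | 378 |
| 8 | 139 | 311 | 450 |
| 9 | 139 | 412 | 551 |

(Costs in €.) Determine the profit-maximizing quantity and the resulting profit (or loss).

q = 0 (shut down); profit = -€139

Profit at each row (π = 11q − TC): q=0: -139; q=1: -174; q=2: -195; q=3: -208; q=4: -220; q=5: -236; q=6: -260; q=7: -301; q=8: -362; q=9: -452.
Profit is highest at q = 0. Equivalently, the lowest AVC in the table is 152/5 ≈ €30.40 at q = 5, and P = €11 falls below it — price never covers variable cost, so the firm shuts down and loses only its fixed cost.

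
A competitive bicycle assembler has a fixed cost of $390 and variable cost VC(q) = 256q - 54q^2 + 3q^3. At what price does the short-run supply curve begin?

$13 per unit

Short-run supply begins at min AVC. From VC = 256q - 54q^2 + 3q^3, AVC = 256 - 54q + 3q^2.
dAVC/dq = -54 + 6q = 0 gives q = 9. min AVC = 256 - 54·9 + 3·9^2 = 13.
So the shutdown price is $13.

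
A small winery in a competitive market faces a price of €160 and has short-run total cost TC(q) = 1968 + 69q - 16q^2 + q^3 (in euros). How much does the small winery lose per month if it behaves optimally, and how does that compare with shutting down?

AVC = 69 - 16q + q^2; min AVC = €5 at q = 8. Since P = €160 ≥ min AVC, the firm produces.
With MC = 69 - 32q + 3q^2, P = MC on the upward-sloping part at q* = 13.
TR = 160·13 = 2080. TC = 1968 + 390 = 2358. Profit = 2080 − 2358 = -€278.
That loss of €278 beats the €1968 the firm would lose by shutting down; producing recovers €1690 of fixed cost.

Profit = -€278 at q = 13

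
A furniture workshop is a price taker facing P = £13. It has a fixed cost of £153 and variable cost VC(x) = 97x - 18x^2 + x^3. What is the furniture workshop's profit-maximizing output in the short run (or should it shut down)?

Variable cost is VC = 97x - 18x^2 + x^3, so AVC = VC/x = 97 - 18x + x^2 and MC = dTC/dx = 97 - 36x + 3x^2.
The AVC parabola has its vertex at x = 18/2 = 9, where AVC = 97 - 18·9 + 9^2 = £16.
Since P = £13 < min AVC = £16, price fails to cover variable cost at any output.
The firm minimizes its loss by shutting down and losing only its fixed cost of £153.

Shut down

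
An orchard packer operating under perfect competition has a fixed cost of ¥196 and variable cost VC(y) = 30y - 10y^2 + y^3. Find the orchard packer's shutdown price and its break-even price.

Shutdown price = ¥5; break-even price = ¥37

Shutdown price = min AVC. AVC = 30 - 10y + y^2, with vertex at y = 5 and minimum ¥5.
ATC = 196/y + 30 - 10y + y^2. Setting dATC/dy = −196/y^2 − 10 + 2y = 0 gives y = 7 (since 2·7^3 − 10·7^2 = 196).
min ATC = 196/7 + 30 − 10·7 + 7^2 = ¥37. That is the break-even price.
For ¥5 ≤ P < ¥37 the firm produces at a loss; below ¥5 it shuts down.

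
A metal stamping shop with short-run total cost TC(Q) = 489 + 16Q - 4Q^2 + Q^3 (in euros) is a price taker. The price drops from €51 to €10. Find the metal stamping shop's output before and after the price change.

Output falls from 5 to 0 (the firm shuts down)

MC = 16 - 8Q + 3Q^2; the shutdown threshold is min AVC = €12 (at Q = 2).
At P = €51 ≥ min AVC, set P = MC on the rising branch: Q = 5.
At P = €10 < min AVC = €12, price no longer covers variable cost at any output, so the firm shuts down: Q = 0.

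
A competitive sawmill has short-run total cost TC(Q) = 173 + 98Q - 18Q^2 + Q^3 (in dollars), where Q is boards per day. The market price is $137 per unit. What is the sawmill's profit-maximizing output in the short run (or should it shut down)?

Produce at Q = 13

Variable cost is VC = 98Q - 18Q^2 + Q^3, so AVC = VC/Q = 98 - 18Q + Q^2 and MC = dTC/dQ = 98 - 36Q + 3Q^2.
AVC is minimized where dAVC/dQ = -18 + 2Q = 0, at Q = 9; min AVC = 98 - 18·9 + 9^2 = $17.
Because $137 ≥ $17, revenue can cover variable cost; the firm operates.
P = MC gives -39 - 36Q + 3Q^2 = 0, with roots -1 and 13. Take the larger (rising MC): Q* = 13.
Check: AVC at Q = 13 is $33 ≤ P, so revenue covers variable cost.
Profit = P·Q − TC = 137·13 − 602 = $1179.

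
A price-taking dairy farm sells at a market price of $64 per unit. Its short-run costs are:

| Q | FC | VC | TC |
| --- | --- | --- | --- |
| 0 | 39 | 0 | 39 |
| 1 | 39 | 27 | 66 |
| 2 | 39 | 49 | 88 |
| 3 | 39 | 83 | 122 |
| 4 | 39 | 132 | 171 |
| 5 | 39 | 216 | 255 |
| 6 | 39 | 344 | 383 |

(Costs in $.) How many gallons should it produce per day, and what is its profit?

Tabulate TR − TC: Q=0: -39; Q=1: -2; Q=2: 40; Q=3: 70; Q=4: 85; Q=5: 65; Q=6: 1.
Profit is maximized at Q = 4. AVC there is 132/4 = $33 ≤ P, so producing beats shutting down (which would give -$39).

Q = 4; profit = $85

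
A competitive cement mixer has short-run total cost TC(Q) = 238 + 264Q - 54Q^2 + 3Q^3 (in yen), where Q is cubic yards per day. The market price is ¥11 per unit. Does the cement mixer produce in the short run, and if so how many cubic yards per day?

From TC, MC = TC'(Q) = 264 - 108Q + 9Q^2 and AVC = VC/Q = 264 - 54Q + 3Q^2.
The AVC parabola has its vertex at Q = 54/6 = 9, where AVC = 264 - 54·9 + 3·9^2 = ¥21.
P = ¥11 lies below min AVC = ¥21; no output level covers variable cost.
Shutting down limits the loss to fixed cost, ¥238.

Shut down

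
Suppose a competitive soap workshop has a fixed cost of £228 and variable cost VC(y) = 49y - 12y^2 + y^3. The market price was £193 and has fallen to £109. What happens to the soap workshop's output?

Output falls from 12 to 10

MC = 49 - 24y + 3y^2; the shutdown threshold is min AVC = £13 (at y = 6).
At P = £193 ≥ min AVC, set P = MC on the rising branch: y = 12.
At P = £109 ≥ min AVC, set P = MC: y = 10. The firm stays open but cuts output.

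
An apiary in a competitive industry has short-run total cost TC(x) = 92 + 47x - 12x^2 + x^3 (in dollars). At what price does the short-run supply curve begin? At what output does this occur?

$11 per unit, at x = 6

The firm shuts down when price falls below the minimum of average variable cost. AVC = VC/x = 47 - 12x + x^2.
At the minimum of AVC, MC = AVC. MC = 47 - 24x + 3x^2; setting MC = AVC gives 2x^2 - 12x = 0, so x = 6. min AVC = 11.
So the shutdown price is $11.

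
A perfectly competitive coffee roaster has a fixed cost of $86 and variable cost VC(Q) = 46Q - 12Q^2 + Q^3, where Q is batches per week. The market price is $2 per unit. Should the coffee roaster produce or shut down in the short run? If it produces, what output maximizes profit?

Shut down

Strip out fixed cost: VC = 46Q - 12Q^2 + Q^3. Then AVC = 46 - 12Q + Q^2 and MC = 46 - 24Q + 3Q^2.
The AVC parabola has its vertex at Q = 12/2 = 6, where AVC = 46 - 12·6 + 6^2 = $10.
P = $2 lies below min AVC = $10; no output level covers variable cost.
The firm minimizes its loss by shutting down and losing only its fixed cost of $86.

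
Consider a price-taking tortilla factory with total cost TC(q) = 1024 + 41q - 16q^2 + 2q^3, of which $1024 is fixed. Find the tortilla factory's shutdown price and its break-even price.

Shutdown price = min AVC. AVC = 41 - 16q + 2q^2, with vertex at q = 4 and minimum $9.
ATC = 1024/q + 41 - 16q + 2q^2. Setting dATC/dq = −1024/q^2 − 16 + 4q = 0 gives q = 8 (since 4·8^3 − 16·8^2 = 1024).
min ATC = 1024/8 + 41 − 16·8 + 2·8^2 = $169. That is the break-even price.
Between these two prices the firm operates at a loss; above $169 it earns a profit.

Shutdown price = $9; break-even price = $169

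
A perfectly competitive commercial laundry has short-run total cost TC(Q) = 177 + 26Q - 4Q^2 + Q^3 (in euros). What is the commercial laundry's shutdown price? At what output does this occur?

Short-run supply begins at min AVC. From VC = 26Q - 4Q^2 + Q^3, AVC = 26 - 4Q + Q^2.
At the minimum of AVC, MC = AVC. MC = 26 - 8Q + 3Q^2; setting MC = AVC gives 2Q^2 - 4Q = 0, so Q = 2. min AVC = 22.
The firm shuts down for any P below €22.

€22 per unit, at Q = 2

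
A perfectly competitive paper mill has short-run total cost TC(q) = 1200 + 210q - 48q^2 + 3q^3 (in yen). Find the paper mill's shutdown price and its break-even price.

Shutdown price = min AVC. AVC = 210 - 48q + 3q^2, with vertex at q = 8 and minimum ¥18.
ATC = 1200/q + 210 - 48q + 3q^2. Setting dATC/dq = −1200/q^2 − 48 + 6q = 0 gives q = 10 (since 6·10^3 − 48·10^2 = 1200).
min ATC = 1200/10 + 210 − 48·10 + 3·10^2 = ¥150. That is the break-even price.
For ¥18 ≤ P < ¥150 the firm produces at a loss; below ¥18 it shuts down.

Shutdown price = ¥18; break-even price = ¥150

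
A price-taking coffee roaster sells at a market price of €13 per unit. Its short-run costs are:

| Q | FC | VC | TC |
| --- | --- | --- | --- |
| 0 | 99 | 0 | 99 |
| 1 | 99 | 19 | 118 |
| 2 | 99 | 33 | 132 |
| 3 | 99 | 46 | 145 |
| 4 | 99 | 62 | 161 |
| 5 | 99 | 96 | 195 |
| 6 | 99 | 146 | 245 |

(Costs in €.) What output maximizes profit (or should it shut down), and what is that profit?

Profit at each row (π = 13Q − TC): Q=0: -99; Q=1: -105; Q=2: -106; Q=3: -106; Q=4: -109; Q=5: -130; Q=6: -167.
Profit is highest at Q = 0. Equivalently, the lowest AVC in the table is 46/3 ≈ €15.33 at Q = 3, and P = €13 falls below it — price never covers variable cost, so the firm shuts down and loses only its fixed cost.

Q = 0 (shut down); profit = -€99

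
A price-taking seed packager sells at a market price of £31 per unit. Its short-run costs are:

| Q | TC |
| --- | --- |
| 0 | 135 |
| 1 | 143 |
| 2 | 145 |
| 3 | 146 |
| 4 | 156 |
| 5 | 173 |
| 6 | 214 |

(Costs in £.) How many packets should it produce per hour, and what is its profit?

Profit at each row (π = 31Q − TC): Q=0: -135; Q=1: -112; Q=2: -83; Q=3: -53; Q=4: -32; Q=5: -18; Q=6: -28.
Profit is maximized at Q = 5. AVC there is 38/5 = £7.60 ≤ P, so producing beats shutting down (which would give -£135).

Q = 5; profit = -£18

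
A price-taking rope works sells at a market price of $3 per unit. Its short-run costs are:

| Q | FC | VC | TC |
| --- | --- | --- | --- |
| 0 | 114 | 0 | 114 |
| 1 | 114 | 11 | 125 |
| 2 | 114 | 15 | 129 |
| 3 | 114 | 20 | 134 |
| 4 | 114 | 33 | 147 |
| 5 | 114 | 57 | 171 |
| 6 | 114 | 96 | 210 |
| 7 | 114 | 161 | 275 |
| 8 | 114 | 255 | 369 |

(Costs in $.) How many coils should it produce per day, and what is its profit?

Compute π = P·Q − TC at each output: Q=0: -114; Q=1: -122; Q=2: -123; Q=3: -125; Q=4: -135; Q=5: -156; Q=6: -192; Q=7: -254; Q=8: -345.
Profit is highest at Q = 0. Equivalently, the lowest AVC in the table is 20/3 ≈ $6.67 at Q = 3, and P = $3 falls below it — price never covers variable cost, so the firm shuts down and loses only its fixed cost.

Q = 0 (shut down); profit = -$114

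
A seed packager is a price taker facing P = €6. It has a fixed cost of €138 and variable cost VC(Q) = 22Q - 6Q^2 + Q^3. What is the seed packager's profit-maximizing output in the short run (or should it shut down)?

Shut down

Strip out fixed cost: VC = 22Q - 6Q^2 + Q^3. Then AVC = 22 - 6Q + Q^2 and MC = 22 - 12Q + 3Q^2.
AVC hits its minimum where MC = AVC, at Q = 3, giving min AVC = 22 - 6·3 + 3^2 = €13.
P = €6 lies below min AVC = €13; no output level covers variable cost.
The firm minimizes its loss by shutting down and losing only its fixed cost of €138.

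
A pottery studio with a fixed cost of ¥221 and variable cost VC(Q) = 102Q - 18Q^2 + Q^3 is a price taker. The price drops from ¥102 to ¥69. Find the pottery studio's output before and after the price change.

Output falls from 12 to 11

AVC = 102 - 18Q + Q^2, minimized at Q = 9 where min AVC = ¥21. MC = 102 - 36Q + 3Q^2.
With P = ¥102 above the shutdown price, P = MC gives Q = 12.
At P = ¥69 ≥ min AVC, set P = MC: Q = 11. The firm stays open but cuts output.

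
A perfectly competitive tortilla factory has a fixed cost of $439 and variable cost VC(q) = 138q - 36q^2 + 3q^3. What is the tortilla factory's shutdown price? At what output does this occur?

The firm shuts down when price falls below the minimum of average variable cost. AVC = VC/q = 138 - 36q + 3q^2.
At the minimum of AVC, MC = AVC. MC = 138 - 72q + 9q^2; setting MC = AVC gives 6q^2 - 36q = 0, so q = 6. min AVC = 30.
So the shutdown price is $30.

$30 per unit, at q = 6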